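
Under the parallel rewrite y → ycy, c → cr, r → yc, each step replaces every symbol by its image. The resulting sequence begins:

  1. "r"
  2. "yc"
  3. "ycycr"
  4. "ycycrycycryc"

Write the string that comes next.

ycycrycycrycycycrycycrycycycr

Apply φ to ycycrycycryc symbol by symbol: y→ycy, c→cr, y→ycy, c→cr, r→yc, y→ycy, c→cr, y→ycy, c→cr, r→yc, y→ycy, c→cr; joined: ycy cr ycy cr yc ycy cr ycy cr yc ycy cr.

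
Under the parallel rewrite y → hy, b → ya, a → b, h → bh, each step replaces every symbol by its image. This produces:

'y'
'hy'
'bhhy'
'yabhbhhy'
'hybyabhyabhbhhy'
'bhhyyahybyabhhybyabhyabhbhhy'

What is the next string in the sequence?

Rewriting the 28 symbols of bhhyyahybyabhhybyabhyabhbhhy one by one yields ya bh bh hy hy b bh hy ya hy b ya bh bh hy ya hy b ya bh hy b ya bh ya bh bh hy; concatenated:

yabhbhhyhybbhhyyahybyabhbhhyyahybyabhhybyabhyabhbhhy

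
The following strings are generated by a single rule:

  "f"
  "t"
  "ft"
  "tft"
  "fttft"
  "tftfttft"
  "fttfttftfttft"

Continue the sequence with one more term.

From term 3 onward, concatenate the second-to-last term with the last: f·t = ft, t·ft = tft, …
Continuing: tftfttft · fttfttftfttft gives term 8.

tftfttftfttfttftfttft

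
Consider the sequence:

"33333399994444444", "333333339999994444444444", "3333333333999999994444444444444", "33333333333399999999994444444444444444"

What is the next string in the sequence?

333333333333339999999999994444444444444444444

Each string has the form 3^{2n+2} 9^{2n} 4^{3n+1}, where the shown terms are n = 2, 3, 4, 5.
At n = 6 the blocks have lengths 14, 12, 19.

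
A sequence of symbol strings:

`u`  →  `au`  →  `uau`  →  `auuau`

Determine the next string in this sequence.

uauauuau

From term 3 onward, concatenate the second-to-last term with the last: u·au = uau, au·uau = auuau, …
Continuing: uau · auuau gives term 5.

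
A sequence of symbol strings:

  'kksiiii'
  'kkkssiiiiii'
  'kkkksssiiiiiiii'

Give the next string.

kkkkkssssiiiiiiiiii

Each string has the form k^{n} s^{n-1} i^{2n}, where the shown terms are n = 2, 3, 4.
Setting n = 5 gives 5, 4, 10 characters in each block.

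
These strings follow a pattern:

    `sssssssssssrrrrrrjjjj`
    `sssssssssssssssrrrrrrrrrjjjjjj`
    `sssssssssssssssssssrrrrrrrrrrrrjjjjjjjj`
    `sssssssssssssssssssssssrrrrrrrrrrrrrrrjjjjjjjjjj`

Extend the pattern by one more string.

sssssssssssssssssssssssssssrrrrrrrrrrrrrrrrrrjjjjjjjjjjjj

Term n consists of 4n+3 s's, followed by 3n r's, followed by 2n j's, where the shown terms are n = 2, 3, 4, 5.
Setting n = 6 gives 27, 18, 12 characters in each block.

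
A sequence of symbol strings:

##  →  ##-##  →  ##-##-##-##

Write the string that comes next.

Each string is two copies of the previous one joined by '-'.
One more doubling of ##-##-##-## gives the answer.

##-##-##-##-##-##-##-##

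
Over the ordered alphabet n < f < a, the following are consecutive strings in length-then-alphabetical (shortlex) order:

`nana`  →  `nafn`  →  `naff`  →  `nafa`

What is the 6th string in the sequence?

naaf

Continuing the enumeration 2 steps past nafa: nafa → naan → (answer).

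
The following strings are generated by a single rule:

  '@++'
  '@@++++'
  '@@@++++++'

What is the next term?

@@@@++++++++

Term n consists of n @'s, followed by 2n +'s (n = 1, 2, …).
Setting n = 4 gives 4, 8 characters in each block.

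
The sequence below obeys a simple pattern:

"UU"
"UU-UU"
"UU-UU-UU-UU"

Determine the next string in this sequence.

Every step duplicates the string with '-' between the halves.
Doubling UU-UU-UU-UU with '-' between the halves:

UU-UU-UU-UU-UU-UU-UU-UU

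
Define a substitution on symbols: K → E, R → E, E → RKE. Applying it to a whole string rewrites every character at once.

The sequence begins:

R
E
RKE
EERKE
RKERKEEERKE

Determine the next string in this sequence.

EERKEEERKERKERKEEERKE

Rewriting each symbol of RKERKEEERKE: R→E, K→E, E→RKE, R→E, K→E, E→RKE, E→RKE, E→RKE, R→E, K→E, E→RKE, which concatenates to E E RKE E E RKE RKE RKE E E RKE.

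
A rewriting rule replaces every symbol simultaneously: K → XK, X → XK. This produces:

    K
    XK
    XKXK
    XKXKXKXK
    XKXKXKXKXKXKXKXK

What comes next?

XKXKXKXKXKXKXKXKXKXKXKXKXKXKXKXK

Replace each of the 16 characters of XKXKXKXKXKXKXKXK in place — XK XK XK XK XK XK XK XK XK XK XK XK XK XK XK XK — and concatenate.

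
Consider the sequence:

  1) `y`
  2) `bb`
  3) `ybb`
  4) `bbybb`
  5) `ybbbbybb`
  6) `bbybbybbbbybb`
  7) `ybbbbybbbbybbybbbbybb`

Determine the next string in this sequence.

This is a Fibonacci-style word recurrence s(k) = s(k−2)·s(k−1): e.g. y·bb = ybb.
Continuing: bbybbybbbbybb · ybbbbybbbbybbybbbbybb gives term 8.

bbybbybbbbybbybbbbybbbbybbybbbbybb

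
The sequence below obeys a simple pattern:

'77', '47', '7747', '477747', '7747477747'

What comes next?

4777477747477747

This is a Fibonacci-style word recurrence s(k) = s(k−2)·s(k−1): e.g. 77·47 = 7747.
The next term joins 477747 and 7747477747.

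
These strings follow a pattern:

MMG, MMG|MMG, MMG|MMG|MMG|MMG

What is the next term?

MMG|MMG|MMG|MMG|MMG|MMG|MMG|MMG

Each string is two copies of the previous one joined by '|'.
One more doubling of MMG|MMG|MMG|MMG gives the answer.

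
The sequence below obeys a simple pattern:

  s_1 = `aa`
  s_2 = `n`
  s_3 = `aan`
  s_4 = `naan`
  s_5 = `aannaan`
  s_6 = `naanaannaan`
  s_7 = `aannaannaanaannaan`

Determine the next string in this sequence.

naanaannaanaannaannaanaannaan

From term 3 onward, concatenate the second-to-last term with the last: aa·n = aan, n·aan = naan, …
Continuing: naanaannaan · aannaannaanaannaan gives term 8.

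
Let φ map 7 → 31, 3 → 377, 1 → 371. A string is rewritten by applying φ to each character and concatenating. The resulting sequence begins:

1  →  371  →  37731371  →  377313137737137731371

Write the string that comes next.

3773131377371377371377313137731371377313137737137731371

Replace each of the 21 characters of 377313137737137731371 in place — 377 31 31 377 371 377 371 377 31 31 377 31 371 377 31 31 377 371 377 31 371 — and concatenate.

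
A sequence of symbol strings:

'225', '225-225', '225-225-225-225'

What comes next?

s(k+1) = s(k)·-·s(k) — each term doubles the last with '-' between the halves.
So the next term is two copies of 225-225-225-225 with '-' between the halves.

225-225-225-225-225-225-225-225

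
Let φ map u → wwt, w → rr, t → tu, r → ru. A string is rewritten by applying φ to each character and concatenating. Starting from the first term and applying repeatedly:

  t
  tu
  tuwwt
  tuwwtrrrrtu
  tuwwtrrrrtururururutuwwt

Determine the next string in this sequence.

tuwwtrrrrtururururutuwwtruwwtruwwtruwwtruwwttuwwtrrrrtu

φ(tuwwtrrrrtururururutuwwt) expands symbol-by-symbol to tu wwt rr rr tu ru ru ru ru tu wwt ru wwt ru wwt ru wwt ru wwt tu wwt rr rr tu; joining the 24 pieces gives the next term.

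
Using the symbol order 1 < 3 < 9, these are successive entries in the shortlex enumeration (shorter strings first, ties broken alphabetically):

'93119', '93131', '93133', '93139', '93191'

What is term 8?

93311

Stepping forward 3 times from 93191: 93191 → 93193 → 93199, then the target.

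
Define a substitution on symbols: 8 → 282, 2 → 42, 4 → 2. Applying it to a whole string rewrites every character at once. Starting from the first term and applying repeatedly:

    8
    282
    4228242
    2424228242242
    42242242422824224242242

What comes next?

242422424224224242282422424224224242242

φ(42242242422824224242242) expands symbol-by-symbol to 2 42 42 2 42 42 2 42 2 42 42 282 42 2 42 42 2 42 2 42 42 2 42; joining the 23 pieces gives the next term.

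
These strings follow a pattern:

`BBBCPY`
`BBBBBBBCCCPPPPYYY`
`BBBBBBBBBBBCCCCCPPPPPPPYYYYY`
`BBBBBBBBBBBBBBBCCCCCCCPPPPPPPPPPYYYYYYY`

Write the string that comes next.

BBBBBBBBBBBBBBBBBBBCCCCCCCCCPPPPPPPPPPPPPYYYYYYYYY

Reading off run lengths: B runs 3, 7, 11, 15; C runs 1, 3, 5, 7; P runs 1, 4, 7, 10; Y runs 1, 3, 5, 7 — each is linear in n (n = 1, 2, …).
At n = 5 the blocks have lengths 19, 9, 13, 9.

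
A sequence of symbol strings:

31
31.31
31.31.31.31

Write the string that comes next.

31.31.31.31.31.31.31.31

Each string is two copies of the previous one joined by '.'.
One more doubling of 31.31.31.31 gives the answer.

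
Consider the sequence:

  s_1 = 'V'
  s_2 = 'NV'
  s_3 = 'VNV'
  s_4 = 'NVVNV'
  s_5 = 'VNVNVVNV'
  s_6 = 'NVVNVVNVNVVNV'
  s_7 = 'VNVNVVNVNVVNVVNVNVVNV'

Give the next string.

Each term (from the third on) is the two preceding terms concatenated in order: term 3 = V·NV = VNV.
Continuing: NVVNVVNVNVVNV · VNVNVVNVNVVNVVNVNVVNV gives term 8.

NVVNVVNVNVVNVVNVNVVNVNVVNVVNVNVVNV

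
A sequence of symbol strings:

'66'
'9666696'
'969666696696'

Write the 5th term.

Each term wraps the previous one in 96 on the left and 696 on the right.
From 969666696696, 2 further steps: 969666696696 → 96969666696696696 → (answer).

9696969666696696696696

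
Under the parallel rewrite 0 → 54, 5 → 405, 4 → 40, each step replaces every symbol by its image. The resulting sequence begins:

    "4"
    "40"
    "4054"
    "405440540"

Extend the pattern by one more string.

40544054040544054054

Expanding 405440540: 4→40, 0→54, 5→405, 4→40, 4→40, 0→54, 5→405, 4→40, 0→54. Concatenated: 40 54 405 40 40 54 405 40 54.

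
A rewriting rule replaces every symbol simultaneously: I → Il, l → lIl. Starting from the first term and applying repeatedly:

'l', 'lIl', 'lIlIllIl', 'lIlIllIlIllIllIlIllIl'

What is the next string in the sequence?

lIlIllIlIllIllIlIllIlIllIllIlIllIllIlIllIlIllIllIlIllIl

Replace each of the 21 characters of lIlIllIlIllIllIlIllIl in place — lIl Il lIl Il lIl lIl Il lIl Il lIl lIl Il lIl lIl Il lIl Il lIl lIl Il lIl — and concatenate.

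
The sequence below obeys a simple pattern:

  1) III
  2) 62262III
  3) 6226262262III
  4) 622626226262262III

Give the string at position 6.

6226262262622626226262262III

Every step adds 62262 at the front: s(k+1) = 62262·s(k).
From 622626226262262III, 2 further steps: 622626226262262III → 62262622626226262262III → (answer).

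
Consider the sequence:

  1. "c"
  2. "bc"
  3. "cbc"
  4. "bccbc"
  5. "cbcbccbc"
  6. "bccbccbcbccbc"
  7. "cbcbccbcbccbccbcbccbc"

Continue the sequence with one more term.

bccbccbcbccbccbcbccbcbccbccbcbccbc

From term 3 onward, concatenate the second-to-last term with the last: c·bc = cbc, bc·cbc = bccbc, …
The next term joins bccbccbcbccbc and cbcbccbcbccbccbcbccbc.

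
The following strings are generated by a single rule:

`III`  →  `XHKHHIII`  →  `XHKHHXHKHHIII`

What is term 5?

Each term is the previous one with XHKHH prepended.
From XHKHHXHKHHIII, 2 further steps: XHKHHXHKHHIII → XHKHHXHKHHXHKHHIII → (answer).

XHKHHXHKHHXHKHHXHKHHIII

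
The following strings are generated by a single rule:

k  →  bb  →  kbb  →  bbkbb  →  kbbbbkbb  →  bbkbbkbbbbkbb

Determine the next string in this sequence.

From term 3 onward, concatenate the second-to-last term with the last: k·bb = kbb, bb·kbb = bbkbb, …
Continuing: kbbbbkbb · bbkbbkbbbbkbb gives term 7.

kbbbbkbbbbkbbkbbbbkbb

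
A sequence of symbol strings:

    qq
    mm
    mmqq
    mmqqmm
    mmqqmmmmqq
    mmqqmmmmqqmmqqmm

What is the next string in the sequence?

From term 3 onward, concatenate the last term with the second-to-last: mm·qq = mmqq, mmqq·mm = mmqqmm, …
Continuing: mmqqmmmmqqmmqqmm · mmqqmmmmqq gives term 7.

mmqqmmmmqqmmqqmmmmqqmmmmqq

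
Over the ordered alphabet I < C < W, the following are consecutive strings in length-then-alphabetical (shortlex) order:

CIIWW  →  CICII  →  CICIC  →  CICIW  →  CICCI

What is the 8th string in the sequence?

Continuing the enumeration 3 steps past CICCI: CICCI → CICCC → CICCW → (answer).

CICWI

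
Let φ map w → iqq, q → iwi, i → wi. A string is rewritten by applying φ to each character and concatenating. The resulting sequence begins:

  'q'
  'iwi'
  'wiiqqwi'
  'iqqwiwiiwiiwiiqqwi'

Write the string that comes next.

Rewriting the 18 symbols of iqqwiwiiwiiwiiqqwi one by one yields wi iwi iwi iqq wi iqq wi wi iqq wi wi iqq wi wi iwi iwi iqq wi; concatenated:

wiiwiiwiiqqwiiqqwiwiiqqwiwiiqqwiwiiwiiwiiqqwi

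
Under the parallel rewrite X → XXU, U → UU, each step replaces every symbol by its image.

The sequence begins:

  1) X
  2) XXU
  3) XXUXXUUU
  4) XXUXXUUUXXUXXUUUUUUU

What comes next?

φ(XXUXXUUUXXUXXUUUUUUU) expands symbol-by-symbol to XXU XXU UU XXU XXU UU UU UU XXU XXU UU XXU XXU UU UU UU UU UU UU UU; joining the 20 pieces gives the next term.

XXUXXUUUXXUXXUUUUUUUXXUXXUUUXXUXXUUUUUUUUUUUUUUU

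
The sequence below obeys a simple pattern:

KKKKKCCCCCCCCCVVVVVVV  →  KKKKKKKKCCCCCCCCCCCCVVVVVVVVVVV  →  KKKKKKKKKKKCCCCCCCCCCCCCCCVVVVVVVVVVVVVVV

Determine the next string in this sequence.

KKKKKKKKKKKKKKCCCCCCCCCCCCCCCCCCVVVVVVVVVVVVVVVVVVV

Each string has the form K^{3n-1} C^{3n+3} V^{4n-1}, where the shown terms are n = 2, 3, 4.
Setting n = 5 gives 14, 18, 19 characters in each block.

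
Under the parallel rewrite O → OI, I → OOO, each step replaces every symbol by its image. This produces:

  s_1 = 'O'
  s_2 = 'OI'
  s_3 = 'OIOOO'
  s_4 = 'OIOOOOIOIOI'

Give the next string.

Apply φ to OIOOOOIOIOI symbol by symbol: O→OI, I→OOO, O→OI, O→OI, O→OI, O→OI, I→OOO, O→OI, I→OOO, O→OI, I→OOO; joined: OI OOO OI OI OI OI OOO OI OOO OI OOO.

OIOOOOIOIOIOIOOOOIOOOOIOOO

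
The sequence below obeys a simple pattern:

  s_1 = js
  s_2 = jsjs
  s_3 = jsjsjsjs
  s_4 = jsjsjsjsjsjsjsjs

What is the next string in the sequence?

jsjsjsjsjsjsjsjsjsjsjsjsjsjsjsjs

Each string is two copies of the previous one concatenated.
One more doubling of jsjsjsjsjsjsjsjs gives the answer.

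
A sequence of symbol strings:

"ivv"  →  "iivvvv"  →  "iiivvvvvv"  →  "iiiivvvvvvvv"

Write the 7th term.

iiiiiiivvvvvvvvvvvvvv

Term n consists of n i's, followed by 2n v's (n = 1, 2, …).
For term 7, n = 7, so the run lengths are 7, 14.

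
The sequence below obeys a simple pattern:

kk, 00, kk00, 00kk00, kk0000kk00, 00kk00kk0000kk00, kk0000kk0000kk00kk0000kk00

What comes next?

00kk00kk0000kk00kk0000kk0000kk00kk0000kk00

This is a Fibonacci-style word recurrence s(k) = s(k−2)·s(k−1): e.g. kk·00 = kk00.
So term 8 is 00kk00kk0000kk00·kk0000kk0000kk00kk0000kk00.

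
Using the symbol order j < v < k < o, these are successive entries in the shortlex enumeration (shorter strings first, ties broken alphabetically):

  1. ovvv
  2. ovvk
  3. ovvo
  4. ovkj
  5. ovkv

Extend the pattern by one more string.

ovkk

The successor of ovkv increments the rightmost position that isn't already o and resets every position after it to j.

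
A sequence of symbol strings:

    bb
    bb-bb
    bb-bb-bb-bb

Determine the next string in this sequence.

s(k+1) = s(k)·-·s(k) — each term doubles the last with '-' between the halves.
So the next term is two copies of bb-bb-bb-bb with '-' between the halves.

bb-bb-bb-bb-bb-bb-bb-bb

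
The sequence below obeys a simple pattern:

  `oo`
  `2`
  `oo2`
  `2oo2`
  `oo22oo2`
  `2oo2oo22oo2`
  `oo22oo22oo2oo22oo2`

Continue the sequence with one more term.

From term 3 onward, concatenate the second-to-last term with the last: oo·2 = oo2, 2·oo2 = 2oo2, …
So term 8 is 2oo2oo22oo2·oo22oo22oo2oo22oo2.

2oo2oo22oo2oo22oo22oo2oo22oo2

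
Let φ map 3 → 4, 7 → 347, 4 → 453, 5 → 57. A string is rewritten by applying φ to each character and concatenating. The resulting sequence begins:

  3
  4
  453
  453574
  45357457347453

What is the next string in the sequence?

Replace each of the 14 characters of 45357457347453 in place — 453 57 4 57 347 453 57 347 4 453 347 453 57 4 — and concatenate.

45357457347453573474453347453574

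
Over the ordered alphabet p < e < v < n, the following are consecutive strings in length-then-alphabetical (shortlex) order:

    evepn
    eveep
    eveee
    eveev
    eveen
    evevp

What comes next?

eveve

Treat evevp as a base-4 numeral over the given alphabet and add one, carrying through any trailing n's.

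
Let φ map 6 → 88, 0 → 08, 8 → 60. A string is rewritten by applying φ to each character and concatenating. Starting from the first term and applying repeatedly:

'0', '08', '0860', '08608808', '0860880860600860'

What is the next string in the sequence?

Rewriting the 16 symbols of 0860880860600860 one by one yields 08 60 88 08 60 60 08 60 88 08 88 08 08 60 88 08; concatenated:

08608808606008608808880808608808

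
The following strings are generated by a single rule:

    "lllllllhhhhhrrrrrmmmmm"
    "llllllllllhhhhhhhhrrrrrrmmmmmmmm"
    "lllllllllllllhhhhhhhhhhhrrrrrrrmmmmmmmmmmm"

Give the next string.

Each string has the form l^{3n+1} h^{3n-1} r^{n+3} m^{3n-1}, where the shown terms are n = 2, 3, 4.
At n = 5 the blocks have lengths 16, 14, 8, 14.

llllllllllllllllhhhhhhhhhhhhhhrrrrrrrrmmmmmmmmmmmmmm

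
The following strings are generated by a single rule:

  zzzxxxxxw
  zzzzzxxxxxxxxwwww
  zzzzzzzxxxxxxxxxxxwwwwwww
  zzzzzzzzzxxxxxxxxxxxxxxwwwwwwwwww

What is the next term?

zzzzzzzzzzzxxxxxxxxxxxxxxxxxwwwwwwwwwwwww

The n-th term is 2n+1 z's then 3n+2 x's then 3n-2 w's (n = 1, 2, …).
At n = 5 the blocks have lengths 11, 17, 13.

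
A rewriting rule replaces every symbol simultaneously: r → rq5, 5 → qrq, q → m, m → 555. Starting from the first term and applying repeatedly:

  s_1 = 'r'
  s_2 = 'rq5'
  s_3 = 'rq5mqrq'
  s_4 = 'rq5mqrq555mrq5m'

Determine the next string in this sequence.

Rewriting the 15 symbols of rq5mqrq555mrq5m one by one yields rq5 m qrq 555 m rq5 m qrq qrq qrq 555 rq5 m qrq 555; concatenated:

rq5mqrq555mrq5mqrqqrqqrq555rq5mqrq555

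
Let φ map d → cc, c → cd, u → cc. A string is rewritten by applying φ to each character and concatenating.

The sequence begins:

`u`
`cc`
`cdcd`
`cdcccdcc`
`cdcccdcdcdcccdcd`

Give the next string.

cdcccdcdcdcccdcccdcccdcdcdcccdcc

Applying the rule to each of the 16 symbols of cdcccdcdcdcccdcd gives the pieces cd cc cd cd cd cc cd cc cd cc cd cd cd cc cd cc, which concatenate to the answer.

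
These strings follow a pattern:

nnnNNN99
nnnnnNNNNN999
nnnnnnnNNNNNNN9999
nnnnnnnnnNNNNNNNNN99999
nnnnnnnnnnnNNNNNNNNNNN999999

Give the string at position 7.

nnnnnnnnnnnnnnnNNNNNNNNNNNNNNN99999999

Each string has the form n^{2n+1} N^{2n+1} 9^{n+1} (n = 1, 2, …).
At n = 7 the blocks have lengths 15, 15, 8.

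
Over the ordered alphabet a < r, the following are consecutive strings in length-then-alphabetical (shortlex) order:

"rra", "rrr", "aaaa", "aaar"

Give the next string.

aara

The successor of aaar increments the rightmost position that isn't already r and resets every position after it to a.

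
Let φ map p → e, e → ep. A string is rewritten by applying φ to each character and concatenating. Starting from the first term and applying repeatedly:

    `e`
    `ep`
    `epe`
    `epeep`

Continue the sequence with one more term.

Rewriting each symbol of epeep: e→ep, p→e, e→ep, e→ep, p→e, which concatenates to ep e ep ep e.

epeepepe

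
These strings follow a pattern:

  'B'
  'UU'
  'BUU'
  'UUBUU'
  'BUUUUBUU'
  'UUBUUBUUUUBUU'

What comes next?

BUUUUBUUUUBUUBUUUUBUU

This is a Fibonacci-style word recurrence s(k) = s(k−2)·s(k−1): e.g. B·UU = BUU.
So term 7 is BUUUUBUU·UUBUUBUUUUBUU.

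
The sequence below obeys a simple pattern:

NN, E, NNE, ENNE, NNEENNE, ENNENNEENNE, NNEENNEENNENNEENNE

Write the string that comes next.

ENNENNEENNENNEENNEENNENNEENNE

This is a Fibonacci-style word recurrence s(k) = s(k−2)·s(k−1): e.g. NN·E = NNE.
Continuing: ENNENNEENNE · NNEENNEENNENNEENNE gives term 8.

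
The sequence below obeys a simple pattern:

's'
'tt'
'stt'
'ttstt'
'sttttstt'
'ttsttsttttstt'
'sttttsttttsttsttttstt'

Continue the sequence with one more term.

ttsttsttttsttsttttsttttsttsttttstt

This is a Fibonacci-style word recurrence s(k) = s(k−2)·s(k−1): e.g. s·tt = stt.
The next term joins ttsttsttttstt and sttttsttttsttsttttstt.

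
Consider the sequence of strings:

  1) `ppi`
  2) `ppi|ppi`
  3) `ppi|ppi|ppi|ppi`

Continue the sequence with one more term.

ppi|ppi|ppi|ppi|ppi|ppi|ppi|ppi

Each string is two copies of the previous one joined by '|'.
One more doubling of ppi|ppi|ppi|ppi gives the answer.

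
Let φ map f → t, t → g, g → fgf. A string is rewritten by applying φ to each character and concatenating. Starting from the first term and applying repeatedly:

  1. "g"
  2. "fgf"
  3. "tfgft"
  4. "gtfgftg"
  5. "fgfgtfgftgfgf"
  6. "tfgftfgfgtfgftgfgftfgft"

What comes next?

gtfgftgtfgftfgfgtfgftgfgftfgftgtfgftg

Replace each of the 23 characters of tfgftfgfgtfgftgfgftfgft in place — g t fgf t g t fgf t fgf g t fgf t g fgf t fgf t g t fgf t g — and concatenate.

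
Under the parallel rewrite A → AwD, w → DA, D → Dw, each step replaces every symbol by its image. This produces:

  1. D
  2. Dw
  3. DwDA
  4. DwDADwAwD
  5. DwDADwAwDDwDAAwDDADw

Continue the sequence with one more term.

Replace each of the 20 characters of DwDADwAwDDwDAAwDDADw in place — Dw DA Dw AwD Dw DA AwD DA Dw Dw DA Dw AwD AwD DA Dw Dw AwD Dw DA — and concatenate.

DwDADwAwDDwDAAwDDADwDwDADwAwDAwDDADwDwAwDDwDA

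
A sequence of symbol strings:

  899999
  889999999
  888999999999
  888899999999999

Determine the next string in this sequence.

888889999999999999

The n-th term is n-1 8's then 2n+1 9's, where the shown terms are n = 2, 3, 4, 5.
At n = 6 the blocks have lengths 5, 13.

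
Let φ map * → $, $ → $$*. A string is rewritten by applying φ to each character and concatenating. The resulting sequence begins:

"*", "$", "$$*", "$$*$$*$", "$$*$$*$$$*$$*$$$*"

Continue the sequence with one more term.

Replace each of the 17 characters of $$*$$*$$$*$$*$$$* in place — $$* $$* $ $$* $$* $ $$* $$* $$* $ $$* $$* $ $$* $$* $$* $ — and concatenate.

$$*$$*$$$*$$*$$$*$$*$$*$$$*$$*$$$*$$*$$*$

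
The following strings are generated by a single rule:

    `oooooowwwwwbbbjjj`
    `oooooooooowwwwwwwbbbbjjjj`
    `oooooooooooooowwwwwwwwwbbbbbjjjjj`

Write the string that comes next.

Each string has the form o^{4n+2} w^{2n+3} b^{n+2} j^{n+2} (n = 1, 2, …).
For the next term, n = 4, so the run lengths are 18, 11, 6, 6.

oooooooooooooooooowwwwwwwwwwwbbbbbbjjjjjj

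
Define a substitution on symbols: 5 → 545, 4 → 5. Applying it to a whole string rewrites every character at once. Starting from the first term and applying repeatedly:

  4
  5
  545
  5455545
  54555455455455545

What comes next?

Replace each of the 17 characters of 54555455455455545 in place — 545 5 545 545 545 5 545 545 5 545 545 5 545 545 545 5 545 — and concatenate.

54555455455455545545554554555455455455545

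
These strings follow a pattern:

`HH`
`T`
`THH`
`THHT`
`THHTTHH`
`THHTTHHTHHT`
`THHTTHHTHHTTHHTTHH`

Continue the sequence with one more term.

THHTTHHTHHTTHHTTHHTHHTTHHTHHT

From term 3 onward, concatenate the last term with the second-to-last: T·HH = THH, THH·T = THHT, …
Continuing: THHTTHHTHHTTHHTTHH · THHTTHHTHHT gives term 8.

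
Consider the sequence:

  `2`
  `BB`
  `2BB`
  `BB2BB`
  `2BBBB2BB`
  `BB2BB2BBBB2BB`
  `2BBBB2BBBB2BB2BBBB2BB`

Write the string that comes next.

BB2BB2BBBB2BB2BBBB2BBBB2BB2BBBB2BB

This is a Fibonacci-style word recurrence s(k) = s(k−2)·s(k−1): e.g. 2·BB = 2BB.
Continuing: BB2BB2BBBB2BB · 2BBBB2BBBB2BB2BBBB2BB gives term 8.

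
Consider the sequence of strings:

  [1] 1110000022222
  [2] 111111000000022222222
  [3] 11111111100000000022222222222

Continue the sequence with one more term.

Term n consists of 3n 1's, followed by 2n+3 0's, followed by 3n+2 2's (n = 1, 2, …).
Setting n = 4 gives 12, 11, 14 characters in each block.

1111111111110000000000022222222222222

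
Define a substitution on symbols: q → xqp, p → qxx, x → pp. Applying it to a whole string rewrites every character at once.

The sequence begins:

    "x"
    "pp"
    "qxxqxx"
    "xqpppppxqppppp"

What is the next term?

Rewriting the 14 symbols of xqpppppxqppppp one by one yields pp xqp qxx qxx qxx qxx qxx pp xqp qxx qxx qxx qxx qxx; concatenated:

ppxqpqxxqxxqxxqxxqxxppxqpqxxqxxqxxqxxqxx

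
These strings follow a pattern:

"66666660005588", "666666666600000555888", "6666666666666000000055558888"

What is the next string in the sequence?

Term n consists of 3n+1 6's, followed by 2n-1 0's, followed by n 5's, followed by n 8's, where the shown terms are n = 2, 3, 4.
Setting n = 5 gives 16, 9, 5, 5 characters in each block.

66666666666666660000000005555588888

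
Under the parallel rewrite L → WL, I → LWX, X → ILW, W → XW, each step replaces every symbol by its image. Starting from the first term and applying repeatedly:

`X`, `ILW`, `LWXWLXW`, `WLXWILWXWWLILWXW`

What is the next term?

XWWLILWXWLWXWLXWILWXWXWWLLWXWLXWILWXW

Applying the rule to each of the 16 symbols of WLXWILWXWWLILWXW gives the pieces XW WL ILW XW LWX WL XW ILW XW XW WL LWX WL XW ILW XW, which concatenate to the answer.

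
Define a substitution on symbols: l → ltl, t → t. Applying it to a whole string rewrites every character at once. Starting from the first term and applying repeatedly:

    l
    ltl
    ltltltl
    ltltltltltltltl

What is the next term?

ltltltltltltltltltltltltltltltl

φ(ltltltltltltltl) expands symbol-by-symbol to ltl t ltl t ltl t ltl t ltl t ltl t ltl t ltl; joining the 15 pieces gives the next term.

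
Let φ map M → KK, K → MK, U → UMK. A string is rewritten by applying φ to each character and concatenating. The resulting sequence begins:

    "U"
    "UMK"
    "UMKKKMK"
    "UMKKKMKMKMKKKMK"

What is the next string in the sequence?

Replace each of the 15 characters of UMKKKMKMKMKKKMK in place — UMK KK MK MK MK KK MK KK MK KK MK MK MK KK MK — and concatenate.

UMKKKMKMKMKKKMKKKMKKKMKMKMKKKMK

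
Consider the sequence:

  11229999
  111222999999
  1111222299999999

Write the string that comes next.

The n-th term is n 1's then n 2's then 2n 9's, where the shown terms are n = 2, 3, 4.
At n = 5 the blocks have lengths 5, 5, 10.

11111222229999999999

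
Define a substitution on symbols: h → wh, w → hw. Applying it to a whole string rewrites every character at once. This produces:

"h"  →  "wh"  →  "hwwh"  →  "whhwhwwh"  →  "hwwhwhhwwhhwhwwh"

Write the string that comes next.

whhwhwwhhwwhwhhwhwwhwhhwwhhwhwwh

Applying the rule to each of the 16 symbols of hwwhwhhwwhhwhwwh gives the pieces wh hw hw wh hw wh wh hw hw wh wh hw wh hw hw wh, which concatenate to the answer.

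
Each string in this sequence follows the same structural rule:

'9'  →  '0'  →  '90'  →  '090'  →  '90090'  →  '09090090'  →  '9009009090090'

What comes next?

This is a Fibonacci-style word recurrence s(k) = s(k−2)·s(k−1): e.g. 9·0 = 90.
Continuing: 09090090 · 9009009090090 gives term 8.

090900909009009090090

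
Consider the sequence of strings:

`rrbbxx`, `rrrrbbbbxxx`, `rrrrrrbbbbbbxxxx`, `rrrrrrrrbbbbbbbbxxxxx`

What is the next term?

Term n consists of 2n r's, followed by 2n b's, followed by n+1 x's (n = 1, 2, …).
Setting n = 5 gives 10, 10, 6 characters in each block.

rrrrrrrrrrbbbbbbbbbbxxxxxx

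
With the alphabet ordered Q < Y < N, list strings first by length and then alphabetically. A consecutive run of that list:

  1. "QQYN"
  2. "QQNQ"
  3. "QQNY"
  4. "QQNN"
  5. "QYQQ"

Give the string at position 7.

Continuing the enumeration 2 steps past QYQQ: QYQQ → QYQY → (answer).

QYQN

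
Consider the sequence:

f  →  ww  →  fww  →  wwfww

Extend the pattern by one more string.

From term 3 onward, concatenate the second-to-last term with the last: f·ww = fww, ww·fww = wwfww, …
Continuing: fww · wwfww gives term 5.

fwwwwfww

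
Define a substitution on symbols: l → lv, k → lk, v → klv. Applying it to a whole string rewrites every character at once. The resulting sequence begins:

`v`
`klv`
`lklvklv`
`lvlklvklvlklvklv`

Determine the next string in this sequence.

lvklvlvlklvklvlklvklvlvlklvklvlklvklv

Applying the rule to each of the 16 symbols of lvlklvklvlklvklv gives the pieces lv klv lv lk lv klv lk lv klv lv lk lv klv lk lv klv, which concatenate to the answer.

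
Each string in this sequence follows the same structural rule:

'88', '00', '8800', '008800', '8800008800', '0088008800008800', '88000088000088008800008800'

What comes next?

This is a Fibonacci-style word recurrence s(k) = s(k−2)·s(k−1): e.g. 88·00 = 8800.
Continuing: 0088008800008800 · 88000088000088008800008800 gives term 8.

008800880000880088000088000088008800008800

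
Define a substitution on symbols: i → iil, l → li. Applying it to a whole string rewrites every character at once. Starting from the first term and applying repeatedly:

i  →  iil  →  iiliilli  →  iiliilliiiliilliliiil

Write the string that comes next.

Applying the rule to each of the 21 symbols of iiliilliiiliilliliiil gives the pieces iil iil li iil iil li li iil iil iil li iil iil li li iil li iil iil iil li, which concatenate to the answer.

iiliilliiiliilliliiiliiliilliiiliilliliiilliiiliiliilli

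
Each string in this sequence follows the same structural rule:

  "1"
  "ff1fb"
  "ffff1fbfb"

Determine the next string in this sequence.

Every step adds ff to the front and fb to the end of the previous string.
So the next term is ff·ffff1fbfb·fb.

ffffff1fbfbfb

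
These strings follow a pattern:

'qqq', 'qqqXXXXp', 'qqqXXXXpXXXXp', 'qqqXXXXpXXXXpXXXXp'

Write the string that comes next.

Each term is the previous one with XXXXp appended.
Applying this once more to qqqXXXXpXXXXpXXXXp:

qqqXXXXpXXXXpXXXXpXXXXp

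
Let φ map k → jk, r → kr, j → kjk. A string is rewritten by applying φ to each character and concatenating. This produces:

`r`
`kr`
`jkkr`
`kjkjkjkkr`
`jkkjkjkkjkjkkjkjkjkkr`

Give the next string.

Replace each of the 21 characters of jkkjkjkkjkjkkjkjkjkkr in place — kjk jk jk kjk jk kjk jk jk kjk jk kjk jk jk kjk jk kjk jk kjk jk jk kr — and concatenate.

kjkjkjkkjkjkkjkjkjkkjkjkkjkjkjkkjkjkkjkjkkjkjkjkkr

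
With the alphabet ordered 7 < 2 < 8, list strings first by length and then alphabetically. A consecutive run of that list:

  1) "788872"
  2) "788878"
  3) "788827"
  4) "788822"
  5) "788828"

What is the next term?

788887

Find the rightmost character of 788828 below 8, bump it to the next letter, and reset everything to its right to 7.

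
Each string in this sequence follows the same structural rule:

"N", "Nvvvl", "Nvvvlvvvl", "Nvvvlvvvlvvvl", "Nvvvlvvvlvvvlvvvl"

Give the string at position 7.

Nvvvlvvvlvvvlvvvlvvvlvvvl

Each term is the previous one with vvvl appended.
From Nvvvlvvvlvvvlvvvl, 2 further steps: Nvvvlvvvlvvvlvvvl → Nvvvlvvvlvvvlvvvlvvvl → (answer).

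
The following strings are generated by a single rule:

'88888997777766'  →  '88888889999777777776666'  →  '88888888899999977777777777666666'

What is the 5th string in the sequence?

The n-th term is 2n+3 8's then 2n 9's then 3n+2 7's then 2n 6's (n = 1, 2, …).
For term 5, n = 5, so the run lengths are 13, 10, 17, 10.

88888888888889999999999777777777777777776666666666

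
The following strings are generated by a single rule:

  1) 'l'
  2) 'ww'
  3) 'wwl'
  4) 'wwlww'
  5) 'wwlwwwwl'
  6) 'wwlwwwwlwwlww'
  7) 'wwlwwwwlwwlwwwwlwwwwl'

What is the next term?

Each term (from the third on) is the previous term followed by the one before it: term 3 = ww·l = wwl.
The next term joins wwlwwwwlwwlwwwwlwwwwl and wwlwwwwlwwlww.

wwlwwwwlwwlwwwwlwwwwlwwlwwwwlwwlww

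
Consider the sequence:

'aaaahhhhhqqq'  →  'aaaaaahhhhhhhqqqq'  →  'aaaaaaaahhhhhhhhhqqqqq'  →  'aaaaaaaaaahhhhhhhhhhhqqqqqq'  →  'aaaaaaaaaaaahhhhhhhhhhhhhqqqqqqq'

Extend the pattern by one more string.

aaaaaaaaaaaaaahhhhhhhhhhhhhhhqqqqqqqq

Each string has the form a^{2n} h^{2n+1} q^{n+1}, where the shown terms are n = 2, 3, 4, 5, 6.
At n = 7 the blocks have lengths 14, 15, 8.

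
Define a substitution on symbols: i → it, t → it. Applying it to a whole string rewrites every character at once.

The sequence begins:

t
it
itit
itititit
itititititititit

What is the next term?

itititititititititititititititit

Applying the rule to each of the 16 symbols of itititititititit gives the pieces it it it it it it it it it it it it it it it it, which concatenate to the answer.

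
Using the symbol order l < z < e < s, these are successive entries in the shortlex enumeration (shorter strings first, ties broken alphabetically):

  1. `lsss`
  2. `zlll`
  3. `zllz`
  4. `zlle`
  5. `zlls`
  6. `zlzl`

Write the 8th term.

Stepping forward 2 times from zlzl: zlzl → zlzz, then the target.

zlze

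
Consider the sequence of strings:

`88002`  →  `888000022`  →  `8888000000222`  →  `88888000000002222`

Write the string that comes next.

Each string has the form 8^{n+1} 0^{2n} 2^{n} (n = 1, 2, …).
At n = 5 the blocks have lengths 6, 10, 5.

888888000000000022222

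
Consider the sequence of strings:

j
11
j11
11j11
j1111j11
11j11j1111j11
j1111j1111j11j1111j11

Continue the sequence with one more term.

Each term (from the third on) is the two preceding terms concatenated in order: term 3 = j·11 = j11.
So term 8 is 11j11j1111j11·j1111j1111j11j1111j11.

11j11j1111j11j1111j1111j11j1111j11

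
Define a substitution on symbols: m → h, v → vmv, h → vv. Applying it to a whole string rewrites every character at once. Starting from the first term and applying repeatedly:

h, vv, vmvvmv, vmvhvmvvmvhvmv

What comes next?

φ(vmvhvmvvmvhvmv) expands symbol-by-symbol to vmv h vmv vv vmv h vmv vmv h vmv vv vmv h vmv; joining the 14 pieces gives the next term.

vmvhvmvvvvmvhvmvvmvhvmvvvvmvhvmv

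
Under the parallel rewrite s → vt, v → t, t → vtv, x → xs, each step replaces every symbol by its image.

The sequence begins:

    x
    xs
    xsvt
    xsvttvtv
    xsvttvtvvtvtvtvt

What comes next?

Rewriting the 16 symbols of xsvttvtvvtvtvtvt one by one yields xs vt t vtv vtv t vtv t t vtv t vtv t vtv t vtv; concatenated:

xsvttvtvvtvtvtvttvtvtvtvtvtvtvtv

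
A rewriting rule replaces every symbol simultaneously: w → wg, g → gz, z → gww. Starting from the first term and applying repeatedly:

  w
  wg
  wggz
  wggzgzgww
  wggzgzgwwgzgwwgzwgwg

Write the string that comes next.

wggzgzgwwgzgwwgzwgwggzgwwgzwgwggzgwwwggzwggz

φ(wggzgzgwwgzgwwgzwgwg) expands symbol-by-symbol to wg gz gz gww gz gww gz wg wg gz gww gz wg wg gz gww wg gz wg gz; joining the 20 pieces gives the next term.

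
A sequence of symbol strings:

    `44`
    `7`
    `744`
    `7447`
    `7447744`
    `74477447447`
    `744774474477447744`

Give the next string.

74477447447744774474477447447

Each term (from the third on) is the previous term followed by the one before it: term 3 = 7·44 = 744.
Continuing: 744774474477447744 · 74477447447 gives term 8.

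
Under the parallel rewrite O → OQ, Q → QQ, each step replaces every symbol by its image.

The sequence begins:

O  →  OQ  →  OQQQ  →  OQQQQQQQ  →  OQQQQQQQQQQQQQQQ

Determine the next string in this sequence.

OQQQQQQQQQQQQQQQQQQQQQQQQQQQQQQQ

φ(OQQQQQQQQQQQQQQQ) expands symbol-by-symbol to OQ QQ QQ QQ QQ QQ QQ QQ QQ QQ QQ QQ QQ QQ QQ QQ; joining the 16 pieces gives the next term.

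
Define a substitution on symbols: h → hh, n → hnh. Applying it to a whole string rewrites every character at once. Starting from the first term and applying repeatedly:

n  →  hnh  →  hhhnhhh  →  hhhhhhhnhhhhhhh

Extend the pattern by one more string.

hhhhhhhhhhhhhhhnhhhhhhhhhhhhhhh

Replace each of the 15 characters of hhhhhhhnhhhhhhh in place — hh hh hh hh hh hh hh hnh hh hh hh hh hh hh hh — and concatenate.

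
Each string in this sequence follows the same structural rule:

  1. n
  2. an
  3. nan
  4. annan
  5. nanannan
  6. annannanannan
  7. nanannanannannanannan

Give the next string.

annannanannannanannanannannanannan

This is a Fibonacci-style word recurrence s(k) = s(k−2)·s(k−1): e.g. n·an = nan.
Continuing: annannanannan · nanannanannannanannan gives term 8.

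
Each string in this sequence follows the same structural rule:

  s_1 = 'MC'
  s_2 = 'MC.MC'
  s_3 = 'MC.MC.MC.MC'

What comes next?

s(k+1) = s(k)·.·s(k) — each term doubles the last with '.' between the halves.
So the next term is two copies of MC.MC.MC.MC with '.' between the halves.

MC.MC.MC.MC.MC.MC.MC.MC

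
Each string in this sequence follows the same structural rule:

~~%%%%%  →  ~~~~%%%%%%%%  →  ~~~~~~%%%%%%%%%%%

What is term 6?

~~~~~~~~~~~~%%%%%%%%%%%%%%%%%%%%

The n-th term is 2n ~'s then 3n+2 %'s (n = 1, 2, …).
For term 6, n = 6, so the run lengths are 12, 20.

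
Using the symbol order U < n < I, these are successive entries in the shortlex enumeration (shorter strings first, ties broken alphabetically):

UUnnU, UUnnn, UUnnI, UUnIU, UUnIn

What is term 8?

UUIUn

Continuing the enumeration 3 steps past UUnIn: UUnIn → UUnII → UUIUU → (answer).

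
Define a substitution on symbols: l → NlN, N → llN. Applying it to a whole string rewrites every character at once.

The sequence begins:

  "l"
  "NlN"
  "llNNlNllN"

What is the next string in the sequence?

Rewriting each symbol of llNNlNllN: l→NlN, l→NlN, N→llN, N→llN, l→NlN, N→llN, l→NlN, l→NlN, N→llN, which concatenates to NlN NlN llN llN NlN llN NlN NlN llN.

NlNNlNllNllNNlNllNNlNNlNllN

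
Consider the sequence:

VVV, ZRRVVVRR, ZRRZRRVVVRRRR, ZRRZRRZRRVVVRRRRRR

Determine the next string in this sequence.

ZRRZRRZRRZRRVVVRRRRRRRR

Each term wraps the previous one in ZRR on the left and RR on the right.
So the next term is ZRR·ZRRZRRZRRVVVRRRRRR·RR.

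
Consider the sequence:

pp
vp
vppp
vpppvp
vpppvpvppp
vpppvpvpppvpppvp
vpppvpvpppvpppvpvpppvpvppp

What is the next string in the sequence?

vpppvpvpppvpppvpvpppvpvpppvpppvpvpppvpppvp

From term 3 onward, concatenate the last term with the second-to-last: vp·pp = vppp, vppp·vp = vpppvp, …
Continuing: vpppvpvpppvpppvpvpppvpvppp · vpppvpvpppvpppvp gives term 8.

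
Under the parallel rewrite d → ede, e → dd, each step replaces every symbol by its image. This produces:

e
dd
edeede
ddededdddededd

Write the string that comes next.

Rewriting the 14 symbols of ddededdddededd one by one yields ede ede dd ede dd ede ede ede ede dd ede dd ede ede; concatenated:

edeededdededdedeedeedeededdededdedeede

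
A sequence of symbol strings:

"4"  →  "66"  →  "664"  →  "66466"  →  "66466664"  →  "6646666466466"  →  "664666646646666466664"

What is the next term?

6646666466466664666646646666466466

Each term (from the third on) is the previous term followed by the one before it: term 3 = 66·4 = 664.
The next term joins 664666646646666466664 and 6646666466466.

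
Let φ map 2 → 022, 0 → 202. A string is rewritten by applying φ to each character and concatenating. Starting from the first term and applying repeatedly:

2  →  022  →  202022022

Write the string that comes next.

Apply φ to 202022022 symbol by symbol: 2→022, 0→202, 2→022, 0→202, 2→022, 2→022, 0→202, 2→022, 2→022; joined: 022 202 022 202 022 022 202 022 022.

022202022202022022202022022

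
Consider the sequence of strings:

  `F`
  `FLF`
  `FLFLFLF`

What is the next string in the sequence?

Each string is two copies of the previous one joined by 'L'.
One more doubling of FLFLFLF gives the answer.

FLFLFLFLFLFLFLF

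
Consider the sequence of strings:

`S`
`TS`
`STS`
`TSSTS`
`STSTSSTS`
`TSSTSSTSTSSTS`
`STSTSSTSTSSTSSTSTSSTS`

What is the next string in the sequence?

This is a Fibonacci-style word recurrence s(k) = s(k−2)·s(k−1): e.g. S·TS = STS.
So term 8 is TSSTSSTSTSSTS·STSTSSTSTSSTSSTSTSSTS.

TSSTSSTSTSSTSSTSTSSTSTSSTSSTSTSSTS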